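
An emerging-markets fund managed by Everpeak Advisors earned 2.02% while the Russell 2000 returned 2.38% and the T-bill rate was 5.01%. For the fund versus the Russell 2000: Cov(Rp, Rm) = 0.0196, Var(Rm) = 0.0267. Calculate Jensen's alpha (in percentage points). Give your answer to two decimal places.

-1.06

β = Cov / Var = 0.0196 / 0.0267 = 0.7341
E[R] = Rf + β(Rm − Rf) = 5.01% + 0.7341 × (2.38% − 5.01%) = 3.0793%
α = Rp − E[R] = 2.02% − 3.0793% = -1.0593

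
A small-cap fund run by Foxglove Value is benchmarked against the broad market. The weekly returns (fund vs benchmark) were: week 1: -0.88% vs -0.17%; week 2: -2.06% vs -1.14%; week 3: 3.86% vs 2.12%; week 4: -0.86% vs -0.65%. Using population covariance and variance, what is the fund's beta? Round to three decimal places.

r̄p = 0.0150%,  r̄m = 0.0400%
Cov = Σ(rp − r̄p)(rm − r̄m) / 4 = 2.8095
Var(rm) = Σ(rm − r̄m)² / 4 = 1.5598
β = Cov / Var = 2.8095 / 1.5598 = 1.8012

1.801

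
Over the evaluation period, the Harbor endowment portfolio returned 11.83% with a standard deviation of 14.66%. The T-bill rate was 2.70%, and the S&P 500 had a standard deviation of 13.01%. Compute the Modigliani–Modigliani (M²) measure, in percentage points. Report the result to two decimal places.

10.80

Sharpe = (Rp − Rf) / σp = (11.83% − 2.70%) / 14.66% = 0.6228
M² = Rf + Sharpe × σm = 2.70% + 0.6228 × 13.01% = 10.8026%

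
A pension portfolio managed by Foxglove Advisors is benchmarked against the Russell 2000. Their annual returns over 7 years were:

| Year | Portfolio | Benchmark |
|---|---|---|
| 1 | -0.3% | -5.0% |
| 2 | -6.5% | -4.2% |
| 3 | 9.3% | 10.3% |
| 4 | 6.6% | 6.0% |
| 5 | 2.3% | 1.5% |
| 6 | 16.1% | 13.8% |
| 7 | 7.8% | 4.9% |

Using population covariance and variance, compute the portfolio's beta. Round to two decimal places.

r̄p = 5.0429%,  r̄m = 3.9000%
Cov = Σ(rp − r̄p)(rm − r̄m) / 7 = 41.4814
Var(rm) = Σ(rm − r̄m)² / 7 = 42.1371
β = Cov / Var = 41.4814 / 42.1371 = 0.9844

0.98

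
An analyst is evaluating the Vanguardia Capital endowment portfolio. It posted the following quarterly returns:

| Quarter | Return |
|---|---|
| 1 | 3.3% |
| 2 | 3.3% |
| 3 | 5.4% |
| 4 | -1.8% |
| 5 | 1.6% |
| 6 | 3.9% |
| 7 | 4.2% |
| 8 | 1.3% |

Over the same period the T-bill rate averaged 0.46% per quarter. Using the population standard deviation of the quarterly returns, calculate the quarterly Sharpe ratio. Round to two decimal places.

r̄ = (3.3 + 3.3 + 5.4 − 1.8 + 1.6 + 3.9 + 4.2 + 1.3) / 8 = 2.6500%
Σ(r − r̄)² = 35.1000; population σ = √(35.1000/8) = 2.0946%
Sharpe = (r̄ − rf) / σ = (2.6500 − 0.46) / 2.0946 = 2.1900 / 2.0946 = 1.0455

1.05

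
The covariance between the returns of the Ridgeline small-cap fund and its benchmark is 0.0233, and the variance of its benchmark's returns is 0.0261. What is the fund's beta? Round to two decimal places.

0.89

β = Cov(Rp, Rm) / Var(Rm) = 0.0233 / 0.0261 = 0.8927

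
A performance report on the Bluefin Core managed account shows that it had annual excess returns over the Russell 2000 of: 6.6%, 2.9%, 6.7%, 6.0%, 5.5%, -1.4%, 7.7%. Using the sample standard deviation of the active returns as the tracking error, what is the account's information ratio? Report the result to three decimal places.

Mean return r̄ = 34.00 / 7 = 4.8571%
Σ(r − r̄)² = 59.2171; sample σ = √(59.2171/6) = 3.1416%
IR = r̄ / tracking error = 4.8571 / 3.1416 = 1.5461

1.546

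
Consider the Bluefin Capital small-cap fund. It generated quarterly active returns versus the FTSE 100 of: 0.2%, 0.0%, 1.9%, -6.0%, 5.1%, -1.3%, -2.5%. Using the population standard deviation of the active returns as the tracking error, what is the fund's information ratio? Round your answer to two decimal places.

-0.12

μ = (0.2 + 0 + 1.9 − 6 + 5.1 − 1.3 − 2.5) / 7 = -0.3714%
Population std dev = √[72.6343 / 7] = 3.2212%
IR = μ / tracking error = -0.3714 / 3.2212 = -0.1153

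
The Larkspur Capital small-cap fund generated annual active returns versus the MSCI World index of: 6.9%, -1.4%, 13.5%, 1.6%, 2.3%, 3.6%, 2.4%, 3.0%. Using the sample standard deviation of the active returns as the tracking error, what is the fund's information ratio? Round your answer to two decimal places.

0.89

r̄ = (6.9 − 1.4 + 13.5 + 1.6 + 2.3 + 3.6 + 2.4 + 3) / 8 = 31.90 / 8 = 3.9875%
Sample σ = √[Σ(r − r̄)² / 7] = √[140.1888 / 7] = √20.0270 = 4.4752%
IR = r̄ / tracking error = 3.9875 / 4.4752 = 0.8910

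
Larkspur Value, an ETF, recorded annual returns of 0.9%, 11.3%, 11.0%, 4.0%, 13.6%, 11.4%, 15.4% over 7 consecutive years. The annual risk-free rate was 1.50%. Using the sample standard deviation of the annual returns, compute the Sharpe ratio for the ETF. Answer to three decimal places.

r̄ = (0.9 + 11.3 + 11 + 4 + 13.6 + 11.4 + 15.4) / 7 = 9.6571%
Sample σ = √[Σ(r − r̄)² / 6] = √[164.7571 / 6] = √27.4595 = 5.2402%
Sharpe = (r̄ − rf) / σ = (9.6571 − 1.5) / 5.2402 = 8.1571 / 5.2402 = 1.5566

1.557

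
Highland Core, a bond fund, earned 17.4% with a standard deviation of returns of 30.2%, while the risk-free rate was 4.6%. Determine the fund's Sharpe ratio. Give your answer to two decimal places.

Sharpe = (Rp − Rf) / σp = (17.4% − 4.6%) / 30.2% = 12.80% / 30.2% = 0.4238

0.42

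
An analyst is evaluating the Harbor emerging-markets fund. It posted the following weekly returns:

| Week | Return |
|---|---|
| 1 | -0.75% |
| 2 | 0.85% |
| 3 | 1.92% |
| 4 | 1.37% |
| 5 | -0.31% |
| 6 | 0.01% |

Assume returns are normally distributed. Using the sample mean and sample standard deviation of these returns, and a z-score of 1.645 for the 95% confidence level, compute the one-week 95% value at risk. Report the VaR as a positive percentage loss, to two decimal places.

r̄ = (-0.75 + 0.85 + 1.92 + 1.37 − 0.31 + 0.01) / 6 = 0.5150%
Σ(r − r̄)² = (-0.75 − 0.5150)² + (0.85 − 0.5150)² + (1.92 − 0.5150)² + … = 5.3532
sample σ = √(5.3532 / 5) = √1.0706 = 1.0347%
VaR = −(r̄ − z·σ) = −(0.5150 − 1.645 × 1.0347) = −(-1.1871) = 1.1871%

1.19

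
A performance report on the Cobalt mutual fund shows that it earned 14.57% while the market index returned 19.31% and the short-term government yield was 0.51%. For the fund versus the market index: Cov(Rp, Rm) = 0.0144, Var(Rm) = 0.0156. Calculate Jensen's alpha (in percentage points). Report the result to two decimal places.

-3.29

β = Cov / Var = 0.0144 / 0.0156 = 0.9231
E[R] = Rf + β(Rm − Rf) = 0.51% + 0.9231 × (19.31% − 0.51%) = 17.8643%
α = Rp − E[R] = 14.57% − 17.8643% = -3.2943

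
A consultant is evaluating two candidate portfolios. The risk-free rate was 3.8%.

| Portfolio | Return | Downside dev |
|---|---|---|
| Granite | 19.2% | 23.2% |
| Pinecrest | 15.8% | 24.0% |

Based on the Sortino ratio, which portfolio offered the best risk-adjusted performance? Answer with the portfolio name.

Granite

Granite: Sortino ratio = (19.2% − 3.8%) / 23.2% = 0.664
Pinecrest: Sortino ratio = (15.8% − 3.8%) / 24.0% = 0.500
Highest: Granite (0.664).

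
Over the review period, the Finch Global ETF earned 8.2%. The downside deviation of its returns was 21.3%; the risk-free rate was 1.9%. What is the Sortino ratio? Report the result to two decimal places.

Sortino = (Rp − Rf) / σd = (8.2% − 1.9%) / 21.3% = 6.30% / 21.3% = 0.2958

0.30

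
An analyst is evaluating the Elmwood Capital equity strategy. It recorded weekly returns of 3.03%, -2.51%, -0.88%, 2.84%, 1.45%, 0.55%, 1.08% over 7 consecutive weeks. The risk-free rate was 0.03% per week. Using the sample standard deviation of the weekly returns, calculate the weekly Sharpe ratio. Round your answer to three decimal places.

0.386

μ = (3.03 − 2.51 − 0.88 + 2.84 + 1.45 + 0.55 + 1.08) / 7 = 0.7943%
Σ(r − μ)² = 23.4762; sample σ = √(23.4762/6) = 1.9781%
Sharpe = (μ − rf) / σ = (0.7943 − 0.03) / 1.9781 = 0.7643 / 1.9781 = 0.3864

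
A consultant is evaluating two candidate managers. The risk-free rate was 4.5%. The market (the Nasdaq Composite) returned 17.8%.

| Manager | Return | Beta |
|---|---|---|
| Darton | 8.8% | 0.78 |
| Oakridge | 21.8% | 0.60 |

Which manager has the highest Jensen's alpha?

Darton: α = 8.8% − [4.5% + 0.78 × (17.8% − 4.5%)] = -6.074
Oakridge: α = 21.8% − [4.5% + 0.60 × (17.8% − 4.5%)] = 9.320
Highest: Oakridge (9.320).

Oakridge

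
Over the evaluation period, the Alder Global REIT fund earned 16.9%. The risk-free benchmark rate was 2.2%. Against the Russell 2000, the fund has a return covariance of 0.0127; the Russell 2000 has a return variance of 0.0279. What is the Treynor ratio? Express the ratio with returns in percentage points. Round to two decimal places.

32.29

β = Cov / Var = 0.0127 / 0.0279 = 0.4552
Treynor = (Rp − Rf) / β = (16.9% − 2.2%) / 0.4552 = 14.70 / 0.4552 = 32.2935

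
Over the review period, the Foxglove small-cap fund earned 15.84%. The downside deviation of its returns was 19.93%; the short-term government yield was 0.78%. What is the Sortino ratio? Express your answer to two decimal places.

0.76

Sortino = (Rp − Rf) / σd = (15.84% − 0.78%) / 19.93% = 15.06% / 19.93% = 0.7556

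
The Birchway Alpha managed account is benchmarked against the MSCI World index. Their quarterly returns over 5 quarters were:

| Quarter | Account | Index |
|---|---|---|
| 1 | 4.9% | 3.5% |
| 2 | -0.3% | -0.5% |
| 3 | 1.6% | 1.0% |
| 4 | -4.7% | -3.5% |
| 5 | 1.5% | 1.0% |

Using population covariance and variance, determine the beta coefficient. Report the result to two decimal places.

r̄p = 0.6000%,  r̄m = 0.3000%
Cov = Σ(rp − r̄p)(rm − r̄m) / 5 = 7.1900
Var(rm) = Σ(rm − r̄m)² / 5 = 5.2600
β = Cov / Var = 7.1900 / 5.2600 = 1.3669

1.37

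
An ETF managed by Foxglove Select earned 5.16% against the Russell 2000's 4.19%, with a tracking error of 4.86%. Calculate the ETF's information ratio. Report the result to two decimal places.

0.20

IR = (Rp − Rb) / TE = (5.16% − 4.19%) / 4.86% = 0.97% / 4.86% = 0.1996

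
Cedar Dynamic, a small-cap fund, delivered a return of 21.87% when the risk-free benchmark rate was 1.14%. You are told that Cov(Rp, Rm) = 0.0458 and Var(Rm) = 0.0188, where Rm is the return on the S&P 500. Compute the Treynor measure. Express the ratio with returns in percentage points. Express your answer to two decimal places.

8.51

β = Cov / Var = 0.0458 / 0.0188 = 2.4362
Treynor = (Rp − Rf) / β = (21.87% − 1.14%) / 2.4362 = 20.73 / 2.4362 = 8.5092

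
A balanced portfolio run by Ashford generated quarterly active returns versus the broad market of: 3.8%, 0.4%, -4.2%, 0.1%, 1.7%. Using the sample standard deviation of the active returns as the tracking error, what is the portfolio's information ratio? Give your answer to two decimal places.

0.12

r̄ = (3.8 + 0.4 − 4.2 + 0.1 + 1.7) / 5 = 1.80 / 5 = 0.3600%
Σ(r − r̄)² = (3.8 − 0.3600)² + (0.4 − 0.3600)² + … = 34.4920
sample σ = √(34.4920 / 4) = √8.6230 = 2.9365%
IR = r̄ / tracking error = 0.3600 / 2.9365 = 0.1226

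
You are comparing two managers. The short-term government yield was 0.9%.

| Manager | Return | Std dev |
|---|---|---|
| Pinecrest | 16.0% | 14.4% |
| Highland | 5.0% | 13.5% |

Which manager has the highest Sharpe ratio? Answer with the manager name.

Pinecrest

Pinecrest: Sharpe ratio = (16.0% − 0.9%) / 14.4% = 1.049
Highland: Sharpe ratio = (5.0% − 0.9%) / 13.5% = 0.304
Highest: Pinecrest (1.049).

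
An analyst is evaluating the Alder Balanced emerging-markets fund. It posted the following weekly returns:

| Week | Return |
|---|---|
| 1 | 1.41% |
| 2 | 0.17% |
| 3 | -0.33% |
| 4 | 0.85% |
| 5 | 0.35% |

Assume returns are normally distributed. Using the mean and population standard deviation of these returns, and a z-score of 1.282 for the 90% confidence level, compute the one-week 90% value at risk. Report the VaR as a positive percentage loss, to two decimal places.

0.27

r̄ = (1.41 + 0.17 − 0.33 + 0.85 + 0.35) / 5 = 0.4900%
Σ(r − r̄)² = (1.41 − 0.4900)² + (0.17 − 0.4900)² + … = 1.7704
σ = √[1.7704 / 5] = 0.5950%
VaR = −(r̄ − z·σ) = −(0.4900 − 1.282 × 0.5950) = −(-0.2728) = 0.2728%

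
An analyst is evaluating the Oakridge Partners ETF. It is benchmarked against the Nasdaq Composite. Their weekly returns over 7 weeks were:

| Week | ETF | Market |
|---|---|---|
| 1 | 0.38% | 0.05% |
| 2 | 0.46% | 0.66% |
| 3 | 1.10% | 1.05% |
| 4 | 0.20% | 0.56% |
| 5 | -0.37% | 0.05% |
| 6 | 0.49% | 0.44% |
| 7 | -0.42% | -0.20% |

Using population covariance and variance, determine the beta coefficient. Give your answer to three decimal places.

1.060

r̄p = 0.2629%,  r̄m = 0.3729%
Cov = Σ(rp − r̄p)(rm − r̄m) / 7 = 0.1692
Var(rm) = Σ(rm − r̄m)² / 7 = 0.1596
β = Cov / Var = 0.1692 / 0.1596 = 1.0602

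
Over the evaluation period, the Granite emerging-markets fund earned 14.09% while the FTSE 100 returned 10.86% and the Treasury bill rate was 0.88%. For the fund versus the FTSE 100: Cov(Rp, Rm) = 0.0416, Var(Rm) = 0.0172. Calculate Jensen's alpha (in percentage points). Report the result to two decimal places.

-10.93

β = Cov / Var = 0.0416 / 0.0172 = 2.4186
E[R] = Rf + β(Rm − Rf) = 0.88% + 2.4186 × (10.86% − 0.88%) = 25.0176%
α = Rp − E[R] = 14.09% − 25.0176% = -10.9276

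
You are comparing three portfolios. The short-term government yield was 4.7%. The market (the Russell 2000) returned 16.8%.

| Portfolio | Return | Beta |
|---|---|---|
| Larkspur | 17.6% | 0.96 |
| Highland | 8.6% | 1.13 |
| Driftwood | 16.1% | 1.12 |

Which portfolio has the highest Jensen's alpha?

Larkspur: α = 17.6% − [4.7% + 0.96 × (16.8% − 4.7%)] = 1.284
Highland: α = 8.6% − [4.7% + 1.13 × (16.8% − 4.7%)] = -9.773
Driftwood: α = 16.1% − [4.7% + 1.12 × (16.8% − 4.7%)] = -2.152
Highest: Larkspur (1.284).

Larkspur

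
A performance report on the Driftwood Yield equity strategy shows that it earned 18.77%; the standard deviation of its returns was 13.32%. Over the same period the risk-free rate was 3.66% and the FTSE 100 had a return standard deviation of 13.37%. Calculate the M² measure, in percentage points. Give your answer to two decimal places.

Sharpe = (Rp − Rf) / σp = (18.77% − 3.66%) / 13.32% = 1.1344
M² = Rf + Sharpe × σm = 3.66% + 1.1344 × 13.37% = 18.8269%

18.83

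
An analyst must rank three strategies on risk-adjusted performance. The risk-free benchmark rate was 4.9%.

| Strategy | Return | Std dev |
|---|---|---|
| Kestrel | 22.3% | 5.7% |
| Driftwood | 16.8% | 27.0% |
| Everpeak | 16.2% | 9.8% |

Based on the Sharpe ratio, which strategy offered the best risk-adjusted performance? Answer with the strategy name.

Kestrel

Kestrel: Sharpe ratio = (22.3% − 4.9%) / 5.7% = 3.053
Driftwood: Sharpe ratio = (16.8% − 4.9%) / 27.0% = 0.441
Everpeak: Sharpe ratio = (16.2% − 4.9%) / 9.8% = 1.153
Highest: Kestrel (3.053).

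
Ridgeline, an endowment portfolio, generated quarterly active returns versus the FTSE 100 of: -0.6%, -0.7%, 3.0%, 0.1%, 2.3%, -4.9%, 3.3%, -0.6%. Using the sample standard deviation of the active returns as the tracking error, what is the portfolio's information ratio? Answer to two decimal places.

0.09

Mean return r̄ = 1.90 / 8 = 0.2375%
Sample σ = √[Σ(r − r̄)² / 7] = √[49.9588 / 7] = √7.1370 = 2.6715%
IR = r̄ / tracking error = 0.2375 / 2.6715 = 0.0889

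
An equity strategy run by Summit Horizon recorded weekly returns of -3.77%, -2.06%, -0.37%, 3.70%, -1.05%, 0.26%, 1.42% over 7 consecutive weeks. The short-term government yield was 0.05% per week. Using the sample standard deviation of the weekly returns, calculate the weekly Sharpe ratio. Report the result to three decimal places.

r̄ = (-3.77 − 2.06 − 0.37 + 3.7 − 1.05 + 0.26 + 1.42) / 7 = -1.870 / 7 = -0.2671%
Sample std dev = √[34.9703 / 6] = 2.4142%
Sharpe = (r̄ − rf) / σ = (-0.2671 − 0.05) / 2.4142 = -0.3171 / 2.4142 = -0.1313

-0.131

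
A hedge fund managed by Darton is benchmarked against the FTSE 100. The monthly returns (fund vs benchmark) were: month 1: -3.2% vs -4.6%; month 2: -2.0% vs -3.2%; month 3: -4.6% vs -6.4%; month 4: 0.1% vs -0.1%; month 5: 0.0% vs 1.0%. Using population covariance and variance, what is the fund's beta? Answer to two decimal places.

0.65

r̄p = -1.9400%,  r̄m = -2.6600%
Cov = Σ(rp − r̄p)(rm − r̄m) / 5 = 4.9496
Var(rm) = Σ(rm − r̄m)² / 5 = 7.5984
β = Cov / Var = 4.9496 / 7.5984 = 0.6514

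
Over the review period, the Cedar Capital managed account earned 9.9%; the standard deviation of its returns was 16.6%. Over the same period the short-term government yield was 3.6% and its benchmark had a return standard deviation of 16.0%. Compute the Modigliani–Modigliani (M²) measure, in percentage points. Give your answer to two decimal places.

Sharpe = (Rp − Rf) / σp = (9.9% − 3.6%) / 16.6% = 0.3795
M² = Rf + Sharpe × σm = 3.6% + 0.3795 × 16.0% = 9.6720%

9.67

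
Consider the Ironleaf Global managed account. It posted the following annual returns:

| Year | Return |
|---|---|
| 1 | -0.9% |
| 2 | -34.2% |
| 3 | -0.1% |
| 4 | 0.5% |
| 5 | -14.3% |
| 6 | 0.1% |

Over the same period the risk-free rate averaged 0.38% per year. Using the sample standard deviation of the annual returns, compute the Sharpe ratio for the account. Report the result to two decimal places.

Mean return r̄ = -48.90 / 6 = -8.1500%
Sample σ = √[Σ(r − r̄)² / 5] = √[976.6750 / 5] = √195.3350 = 13.9762%
Sharpe = (r̄ − rf) / σ = (-8.1500 − 0.38) / 13.9762 = -8.5300 / 13.9762 = -0.6103

-0.61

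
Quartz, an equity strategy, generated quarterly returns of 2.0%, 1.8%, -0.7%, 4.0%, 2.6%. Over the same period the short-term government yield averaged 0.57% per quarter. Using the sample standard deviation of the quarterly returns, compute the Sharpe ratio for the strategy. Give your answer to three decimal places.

0.802

Mean return μ = 9.70 / 5 = 1.9400%
Sample σ = √[Σ(r − μ)² / 4] = √[11.6720 / 4] = √2.9180 = 1.7082%
Sharpe = (μ − rf) / σ = (1.9400 − 0.57) / 1.7082 = 1.3700 / 1.7082 = 0.8020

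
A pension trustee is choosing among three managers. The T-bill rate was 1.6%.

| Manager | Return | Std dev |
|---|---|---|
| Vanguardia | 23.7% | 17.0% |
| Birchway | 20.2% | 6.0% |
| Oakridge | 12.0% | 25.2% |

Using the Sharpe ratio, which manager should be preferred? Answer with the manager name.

Birchway

Vanguardia: Sharpe ratio = (23.7% − 1.6%) / 17.0% = 1.300
Birchway: Sharpe ratio = (20.2% − 1.6%) / 6.0% = 3.100
Oakridge: Sharpe ratio = (12.0% − 1.6%) / 25.2% = 0.413
Highest: Birchway (3.100).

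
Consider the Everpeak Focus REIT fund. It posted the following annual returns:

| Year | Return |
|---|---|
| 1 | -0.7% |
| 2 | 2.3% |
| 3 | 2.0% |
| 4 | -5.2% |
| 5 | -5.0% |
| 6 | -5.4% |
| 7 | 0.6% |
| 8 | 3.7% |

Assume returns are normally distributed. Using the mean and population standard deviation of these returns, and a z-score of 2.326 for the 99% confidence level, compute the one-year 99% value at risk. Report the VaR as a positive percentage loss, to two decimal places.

9.09

r̄ = (-0.7 + 2.3 + 2 − 5.2 − 5 − 5.4 + 0.6 + 3.7) / 8 = -7.70 / 8 = -0.9625%
Σ(r − r̄)² = (-0.7 − (-0.9625))² + (2.3 − (-0.9625))² + (2 − (-0.9625))² + … = 97.6188
population σ = √(97.6188 / 8) = √12.2024 = 3.4932%
VaR = −(r̄ − z·σ) = −(-0.9625 − 2.326 × 3.4932) = −(-9.0877) = 9.0877%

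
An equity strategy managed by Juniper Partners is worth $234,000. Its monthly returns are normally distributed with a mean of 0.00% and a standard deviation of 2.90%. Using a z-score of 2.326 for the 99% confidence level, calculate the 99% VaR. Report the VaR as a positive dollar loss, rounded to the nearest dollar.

Return at the 99% tail: μ − z·σ = 0.00% − 2.326 × 2.90% = 0 − 6.7454 = -6.7454%
VaR = −(-6.7454%) × $234,000 = 6.7454% × $234,000 = $15,784

$15,784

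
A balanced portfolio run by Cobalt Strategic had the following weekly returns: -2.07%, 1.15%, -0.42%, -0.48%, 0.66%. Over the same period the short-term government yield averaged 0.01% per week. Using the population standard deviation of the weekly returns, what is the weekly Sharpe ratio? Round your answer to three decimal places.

-0.218

Mean return r̄ = -1.160 / 5 = -0.2320%
Population σ = √[Σ(r − r̄)² / 5] = √[6.1807 / 5] = √1.2361 = 1.1118%
Sharpe = (r̄ − rf) / σ = (-0.2320 − 0.01) / 1.1118 = -0.2420 / 1.1118 = -0.2177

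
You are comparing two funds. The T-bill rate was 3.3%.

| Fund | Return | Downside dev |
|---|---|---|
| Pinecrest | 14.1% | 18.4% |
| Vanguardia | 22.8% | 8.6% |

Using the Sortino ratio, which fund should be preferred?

Vanguardia

Pinecrest: Sortino ratio = (14.1% − 3.3%) / 18.4% = 0.587
Vanguardia: Sortino ratio = (22.8% − 3.3%) / 8.6% = 2.267
Highest: Vanguardia (2.267).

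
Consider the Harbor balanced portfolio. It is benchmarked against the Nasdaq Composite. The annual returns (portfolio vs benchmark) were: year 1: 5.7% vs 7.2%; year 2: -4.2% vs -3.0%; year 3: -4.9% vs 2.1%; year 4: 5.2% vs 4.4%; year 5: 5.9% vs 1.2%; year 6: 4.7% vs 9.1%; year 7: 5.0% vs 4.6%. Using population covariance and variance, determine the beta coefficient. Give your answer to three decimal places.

0.783

r̄p = 2.4857%,  r̄m = 3.6571%
Cov = Σ(rp − r̄p)(rm − r̄m) / 7 = 10.7780
Var(rm) = Σ(rm − r̄m)² / 7 = 13.7710
β = Cov / Var = 10.7780 / 13.7710 = 0.7827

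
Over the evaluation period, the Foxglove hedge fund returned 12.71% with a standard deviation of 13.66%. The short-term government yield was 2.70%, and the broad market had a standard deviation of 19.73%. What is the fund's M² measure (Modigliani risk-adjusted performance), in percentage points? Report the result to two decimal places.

17.16

Sharpe = (Rp − Rf) / σp = (12.71% − 2.70%) / 13.66% = 0.7328
M² = Rf + Sharpe × σm = 2.70% + 0.7328 × 19.73% = 17.1581%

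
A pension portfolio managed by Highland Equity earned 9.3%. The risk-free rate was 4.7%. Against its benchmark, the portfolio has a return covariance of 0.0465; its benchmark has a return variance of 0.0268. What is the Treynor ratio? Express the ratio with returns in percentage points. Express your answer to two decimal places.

2.65

β = Cov / Var = 0.0465 / 0.0268 = 1.7351
Treynor = (Rp − Rf) / β = (9.3% − 4.7%) / 1.7351 = 4.60 / 1.7351 = 2.6511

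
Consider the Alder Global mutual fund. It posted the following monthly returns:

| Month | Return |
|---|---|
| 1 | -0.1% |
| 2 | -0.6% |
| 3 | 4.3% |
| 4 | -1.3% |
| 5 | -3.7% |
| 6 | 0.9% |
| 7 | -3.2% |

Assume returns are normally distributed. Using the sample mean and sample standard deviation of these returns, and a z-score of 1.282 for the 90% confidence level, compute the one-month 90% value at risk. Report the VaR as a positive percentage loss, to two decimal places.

3.97

Mean return r̄ = -3.70 / 7 = -0.5286%
Sample std dev = √[43.3343 / 6] = 2.6874%
VaR = −(r̄ − z·σ) = −(-0.5286 − 1.282 × 2.6874) = −(-3.9738) = 3.9738%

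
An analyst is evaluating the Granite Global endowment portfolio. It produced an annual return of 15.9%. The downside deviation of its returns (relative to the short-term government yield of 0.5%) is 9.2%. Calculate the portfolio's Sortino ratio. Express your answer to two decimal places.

Sortino = (Rp − Rf) / σd = (15.9% − 0.5%) / 9.2% = 15.40% / 9.2% = 1.6739

1.67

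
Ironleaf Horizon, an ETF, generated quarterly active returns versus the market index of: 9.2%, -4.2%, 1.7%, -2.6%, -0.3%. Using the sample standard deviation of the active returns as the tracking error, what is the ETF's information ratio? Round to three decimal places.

Mean return r̄ = 3.80 / 5 = 0.7600%
Σ(r − r̄)² = 109.1320; sample σ = √(109.1320/4) = 5.2233%
IR = r̄ / tracking error = 0.7600 / 5.2233 = 0.1455

0.146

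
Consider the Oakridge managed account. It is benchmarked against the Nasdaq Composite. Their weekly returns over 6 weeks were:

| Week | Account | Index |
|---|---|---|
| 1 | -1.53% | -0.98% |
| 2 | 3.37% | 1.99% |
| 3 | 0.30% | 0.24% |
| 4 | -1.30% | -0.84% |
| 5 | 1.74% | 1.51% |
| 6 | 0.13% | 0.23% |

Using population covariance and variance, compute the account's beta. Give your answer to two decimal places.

r̄p = 0.4517%,  r̄m = 0.3583%
Cov = Σ(rp − r̄p)(rm − r̄m) / 6 = 1.8427
Var(rm) = Σ(rm − r̄m)² / 6 = 1.2077
β = Cov / Var = 1.8427 / 1.2077 = 1.5258

1.53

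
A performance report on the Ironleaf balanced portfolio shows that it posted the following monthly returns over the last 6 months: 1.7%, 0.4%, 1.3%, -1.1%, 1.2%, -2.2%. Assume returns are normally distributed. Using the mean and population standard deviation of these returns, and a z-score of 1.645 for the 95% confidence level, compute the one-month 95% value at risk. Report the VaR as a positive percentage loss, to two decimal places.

2.10

Mean return μ = 1.30 / 6 = 0.2167%
Population std dev = √[11.9483 / 6] = 1.4112%
VaR = −(μ − z·σ) = −(0.2167 − 1.645 × 1.4112) = −(-2.1047) = 2.1047%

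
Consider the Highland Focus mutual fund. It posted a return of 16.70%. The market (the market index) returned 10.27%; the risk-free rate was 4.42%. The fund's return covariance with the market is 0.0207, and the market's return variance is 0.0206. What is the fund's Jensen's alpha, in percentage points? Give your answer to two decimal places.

6.40

β = Cov / Var = 0.0207 / 0.0206 = 1.0049
E[R] = Rf + β(Rm − Rf) = 4.42% + 1.0049 × (10.27% − 4.42%) = 10.2987%
α = Rp − E[R] = 16.70% − 10.2987% = 6.4013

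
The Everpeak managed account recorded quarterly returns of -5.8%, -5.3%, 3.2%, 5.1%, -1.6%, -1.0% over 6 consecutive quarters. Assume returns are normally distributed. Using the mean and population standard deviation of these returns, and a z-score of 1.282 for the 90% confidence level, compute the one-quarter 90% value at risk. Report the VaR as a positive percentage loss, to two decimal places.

μ = (-5.8 − 5.3 + 3.2 + 5.1 − 1.6 − 1) / 6 = -0.9000%
Σ(r − μ)² = (-5.8 − (-0.9000))² + (-5.3 − (-0.9000))² + … = 96.6800
population σ = √(96.6800 / 6) = √16.1133 = 4.0141%
VaR = −(μ − z·σ) = −(-0.9000 − 1.282 × 4.0141) = −(-6.0461) = 6.0461%

6.05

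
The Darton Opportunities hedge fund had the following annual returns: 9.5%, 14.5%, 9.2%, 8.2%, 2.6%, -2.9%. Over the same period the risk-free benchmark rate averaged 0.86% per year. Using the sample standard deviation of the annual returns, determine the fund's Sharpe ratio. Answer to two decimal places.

Mean return r̄ = 41.10 / 6 = 6.8500%
Sample σ = √[Σ(r − r̄)² / 5] = √[186.0150 / 5] = √37.2030 = 6.0994%
Sharpe = (r̄ − rf) / σ = (6.8500 − 0.86) / 6.0994 = 5.9900 / 6.0994 = 0.9821

0.98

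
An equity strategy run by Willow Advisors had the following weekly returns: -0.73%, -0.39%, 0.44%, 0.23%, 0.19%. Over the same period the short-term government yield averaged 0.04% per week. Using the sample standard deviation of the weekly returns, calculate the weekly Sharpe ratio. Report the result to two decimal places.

r̄ = (-0.73 − 0.39 + 0.44 + 0.23 + 0.19) / 5 = -0.0520%
Σ(r − r̄)² = (-0.73 − (-0.0520))² + (-0.39 − (-0.0520))² + (0.44 − (-0.0520))² + … = 0.9541
σ = √[0.9541 / 4] = 0.4884%
Sharpe = (r̄ − rf) / σ = (-0.0520 − 0.04) / 0.4884 = -0.0920 / 0.4884 = -0.1884

-0.19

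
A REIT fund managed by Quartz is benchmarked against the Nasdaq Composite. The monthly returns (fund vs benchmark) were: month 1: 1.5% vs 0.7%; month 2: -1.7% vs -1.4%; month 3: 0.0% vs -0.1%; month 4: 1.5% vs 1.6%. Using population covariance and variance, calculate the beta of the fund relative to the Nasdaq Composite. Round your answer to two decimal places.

r̄p = 0.3250%,  r̄m = 0.2000%
Cov = Σ(rp − r̄p)(rm − r̄m) / 4 = 1.3925
Var(rm) = Σ(rm − r̄m)² / 4 = 1.2150
β = Cov / Var = 1.3925 / 1.2150 = 1.1461

1.15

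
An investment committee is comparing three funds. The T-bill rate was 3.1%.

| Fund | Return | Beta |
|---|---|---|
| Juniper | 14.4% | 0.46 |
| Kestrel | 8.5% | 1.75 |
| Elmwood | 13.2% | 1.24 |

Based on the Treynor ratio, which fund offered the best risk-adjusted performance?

Juniper: Treynor = (14.4% − 3.1%) / 0.46 = 24.565
Kestrel: Treynor = (8.5% − 3.1%) / 1.75 = 3.086
Elmwood: Treynor = (13.2% − 3.1%) / 1.24 = 8.145
Highest: Juniper (24.565).

Juniper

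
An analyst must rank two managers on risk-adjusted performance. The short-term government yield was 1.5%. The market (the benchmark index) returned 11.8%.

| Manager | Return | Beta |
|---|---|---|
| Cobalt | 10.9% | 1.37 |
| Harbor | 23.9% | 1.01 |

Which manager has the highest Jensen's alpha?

Cobalt: α = 10.9% − [1.5% + 1.37 × (11.8% − 1.5%)] = -4.711
Harbor: α = 23.9% − [1.5% + 1.01 × (11.8% − 1.5%)] = 11.997
Highest: Harbor (11.997).

Harbor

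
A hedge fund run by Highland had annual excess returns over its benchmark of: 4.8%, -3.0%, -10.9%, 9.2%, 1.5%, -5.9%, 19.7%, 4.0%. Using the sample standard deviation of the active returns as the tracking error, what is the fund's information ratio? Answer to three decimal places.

0.256

r̄ = (4.8 − 3 − 10.9 + 9.2 + 1.5 − 5.9 + 19.7 + 4) / 8 = 2.4250%
Σ(r − r̄)² = (4.8 − 2.4250)² + (-3 − 2.4250)² + … = 629.5950
sample σ = √(629.5950 / 7) = √89.9421 = 9.4838%
IR = r̄ / tracking error = 2.4250 / 9.4838 = 0.2557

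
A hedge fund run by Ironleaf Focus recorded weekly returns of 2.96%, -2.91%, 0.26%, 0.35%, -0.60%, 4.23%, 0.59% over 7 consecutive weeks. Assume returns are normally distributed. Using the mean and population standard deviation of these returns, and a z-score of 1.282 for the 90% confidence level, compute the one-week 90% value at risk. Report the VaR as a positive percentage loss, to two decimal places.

2.07

Mean return μ = 4.880 / 7 = 0.6971%
Population std dev = √[32.6187 / 7] = 2.1587%
VaR = −(μ − z·σ) = −(0.6971 − 1.282 × 2.1587) = −(-2.0704) = 2.0704%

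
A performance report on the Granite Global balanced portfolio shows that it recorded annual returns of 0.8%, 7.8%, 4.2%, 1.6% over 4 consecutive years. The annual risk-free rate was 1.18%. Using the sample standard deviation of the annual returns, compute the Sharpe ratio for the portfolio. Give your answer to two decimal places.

0.77

r̄ = (0.8 + 7.8 + 4.2 + 1.6) / 4 = 14.40 / 4 = 3.6000%
Sample σ = √[Σ(r − r̄)² / 3] = √[29.8400 / 3] = √9.9467 = 3.1538%
Sharpe = (r̄ − rf) / σ = (3.6000 − 1.18) / 3.1538 = 2.4200 / 3.1538 = 0.7673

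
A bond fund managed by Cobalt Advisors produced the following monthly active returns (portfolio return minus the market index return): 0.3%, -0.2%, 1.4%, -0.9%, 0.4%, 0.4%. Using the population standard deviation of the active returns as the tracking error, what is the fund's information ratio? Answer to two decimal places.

Mean return μ = 1.40 / 6 = 0.2333%
Population std dev = √[2.8933 / 6] = 0.6944%
IR = μ / tracking error = 0.2333 / 0.6944 = 0.3360

0.34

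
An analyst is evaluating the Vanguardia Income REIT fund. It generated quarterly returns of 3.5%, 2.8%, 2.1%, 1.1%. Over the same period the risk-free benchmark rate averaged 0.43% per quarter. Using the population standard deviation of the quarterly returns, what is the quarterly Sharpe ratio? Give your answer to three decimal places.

2.193

r̄ = (3.5 + 2.8 + 2.1 + 1.1) / 4 = 9.50 / 4 = 2.3750%
Σ(r − r̄)² = 3.1475; population σ = √(3.1475/4) = 0.8871%
Sharpe = (r̄ − rf) / σ = (2.3750 − 0.43) / 0.8871 = 1.9450 / 0.8871 = 2.1925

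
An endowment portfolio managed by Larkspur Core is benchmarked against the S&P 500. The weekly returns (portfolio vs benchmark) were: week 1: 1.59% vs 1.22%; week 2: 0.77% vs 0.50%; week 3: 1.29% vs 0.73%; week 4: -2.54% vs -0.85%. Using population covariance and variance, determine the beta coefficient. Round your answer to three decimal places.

2.116

r̄p = 0.2775%,  r̄m = 0.4000%
Cov = Σ(rp − r̄p)(rm − r̄m) / 4 = 1.2454
Var(rm) = Σ(rm − r̄m)² / 4 = 0.5885
β = Cov / Var = 1.2454 / 0.5885 = 2.1162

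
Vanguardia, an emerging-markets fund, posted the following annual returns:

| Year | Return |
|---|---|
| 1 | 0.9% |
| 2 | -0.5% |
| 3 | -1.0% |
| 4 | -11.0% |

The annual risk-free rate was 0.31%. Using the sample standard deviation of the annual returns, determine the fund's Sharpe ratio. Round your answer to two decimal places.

r̄ = (0.9 − 0.5 − 1 − 11) / 4 = -2.9000%
Σ(r − r̄)² = (0.9 − (-2.9000))² + (-0.5 − (-2.9000))² + (-1 − (-2.9000))² + … = 89.4200
sample σ = √(89.4200 / 3) = √29.8067 = 5.4596%
Sharpe = (r̄ − rf) / σ = (-2.9000 − 0.31) / 5.4596 = -3.2100 / 5.4596 = -0.5880

-0.59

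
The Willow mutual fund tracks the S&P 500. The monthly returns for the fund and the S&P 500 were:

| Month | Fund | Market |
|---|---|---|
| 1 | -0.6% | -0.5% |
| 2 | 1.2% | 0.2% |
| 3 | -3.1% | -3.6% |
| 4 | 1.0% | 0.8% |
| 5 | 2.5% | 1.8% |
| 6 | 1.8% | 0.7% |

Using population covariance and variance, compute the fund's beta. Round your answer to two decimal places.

1.06

r̄p = 0.4667%,  r̄m = -0.1000%
Cov = Σ(rp − r̄p)(rm − r̄m) / 6 = 3.0900
Var(rm) = Σ(rm − r̄m)² / 6 = 2.9267
β = Cov / Var = 3.0900 / 2.9267 = 1.0558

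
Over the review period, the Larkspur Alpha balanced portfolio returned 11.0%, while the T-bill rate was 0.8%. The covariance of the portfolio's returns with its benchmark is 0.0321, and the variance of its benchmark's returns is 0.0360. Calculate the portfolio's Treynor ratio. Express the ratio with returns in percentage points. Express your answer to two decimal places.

11.44

β = Cov / Var = 0.0321 / 0.0360 = 0.8917
Treynor = (Rp − Rf) / β = (11.0% − 0.8%) / 0.8917 = 10.20 / 0.8917 = 11.4388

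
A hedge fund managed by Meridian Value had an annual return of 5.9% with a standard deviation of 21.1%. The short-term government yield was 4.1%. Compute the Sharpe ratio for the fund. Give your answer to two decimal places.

0.09

Sharpe = (Rp − Rf) / σp = (5.9% − 4.1%) / 21.1% = 1.80% / 21.1% = 0.0853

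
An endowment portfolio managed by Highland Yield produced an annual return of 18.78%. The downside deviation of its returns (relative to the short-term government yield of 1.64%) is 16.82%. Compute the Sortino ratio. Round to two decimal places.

1.02

Sortino = (Rp − Rf) / σd = (18.78% − 1.64%) / 16.82% = 17.14% / 16.82% = 1.0190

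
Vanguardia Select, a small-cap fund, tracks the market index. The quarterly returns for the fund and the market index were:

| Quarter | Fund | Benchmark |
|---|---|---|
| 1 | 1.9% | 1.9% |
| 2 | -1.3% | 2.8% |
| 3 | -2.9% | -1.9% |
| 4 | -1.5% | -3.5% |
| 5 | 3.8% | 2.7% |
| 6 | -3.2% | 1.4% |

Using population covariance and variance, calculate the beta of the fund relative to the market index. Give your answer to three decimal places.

0.529

r̄p = -0.5333%,  r̄m = 0.5667%
Cov = Σ(rp − r̄p)(rm − r̄m) / 6 = 3.0539
Var(rm) = Σ(rm − r̄m)² / 6 = 5.7722
β = Cov / Var = 3.0539 / 5.7722 = 0.5291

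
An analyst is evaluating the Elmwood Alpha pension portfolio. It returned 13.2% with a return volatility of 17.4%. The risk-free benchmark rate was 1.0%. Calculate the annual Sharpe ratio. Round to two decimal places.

0.70

Sharpe = (Rp − Rf) / σp = (13.2% − 1.0%) / 17.4% = 12.20% / 17.4% = 0.7011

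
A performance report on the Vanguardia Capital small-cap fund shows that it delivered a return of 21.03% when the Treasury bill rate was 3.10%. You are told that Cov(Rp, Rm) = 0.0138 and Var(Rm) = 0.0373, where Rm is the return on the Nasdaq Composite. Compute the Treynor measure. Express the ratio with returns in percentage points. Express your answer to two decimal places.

48.46

β = Cov / Var = 0.0138 / 0.0373 = 0.3700
Treynor = (Rp − Rf) / β = (21.03% − 3.10%) / 0.3700 = 17.93 / 0.3700 = 48.4595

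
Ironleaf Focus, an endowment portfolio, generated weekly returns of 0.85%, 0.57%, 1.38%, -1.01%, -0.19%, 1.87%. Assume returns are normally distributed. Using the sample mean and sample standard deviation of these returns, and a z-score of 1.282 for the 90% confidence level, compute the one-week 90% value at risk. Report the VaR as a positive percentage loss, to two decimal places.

0.77

r̄ = (0.85 + 0.57 + 1.38 − 1.01 − 0.19 + 1.87) / 6 = 0.5783%
Sample std dev = √[5.4981 / 5] = 1.0486%
VaR = −(r̄ − z·σ) = −(0.5783 − 1.282 × 1.0486) = −(-0.7660) = 0.7660%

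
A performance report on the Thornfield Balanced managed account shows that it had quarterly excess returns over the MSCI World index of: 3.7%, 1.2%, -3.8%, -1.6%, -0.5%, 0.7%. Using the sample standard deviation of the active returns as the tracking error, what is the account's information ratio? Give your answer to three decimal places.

-0.020

r̄ = (3.7 + 1.2 − 3.8 − 1.6 − 0.5 + 0.7) / 6 = -0.0500%
Σ(r − r̄)² = (3.7 − (-0.0500))² + (1.2 − (-0.0500))² + (-3.8 − (-0.0500))² + … = 32.8550
σ = √[32.8550 / 5] = 2.5634%
IR = r̄ / tracking error = -0.0500 / 2.5634 = -0.0195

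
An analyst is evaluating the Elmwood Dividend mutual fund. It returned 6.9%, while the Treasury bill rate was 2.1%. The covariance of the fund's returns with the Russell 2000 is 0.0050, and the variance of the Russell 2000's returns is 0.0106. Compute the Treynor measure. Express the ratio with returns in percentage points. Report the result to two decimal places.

β = Cov / Var = 0.0050 / 0.0106 = 0.4717
Treynor = (Rp − Rf) / β = (6.9% − 2.1%) / 0.4717 = 4.80 / 0.4717 = 10.1760

10.18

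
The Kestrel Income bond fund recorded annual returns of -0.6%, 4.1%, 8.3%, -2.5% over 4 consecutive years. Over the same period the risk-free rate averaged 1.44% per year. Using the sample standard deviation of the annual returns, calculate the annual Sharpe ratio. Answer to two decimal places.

μ = (-0.6 + 4.1 + 8.3 − 2.5) / 4 = 9.30 / 4 = 2.3250%
Sample std dev = √[70.6875 / 3] = 4.8541%
Sharpe = (μ − rf) / σ = (2.3250 − 1.44) / 4.8541 = 0.8850 / 4.8541 = 0.1823

0.18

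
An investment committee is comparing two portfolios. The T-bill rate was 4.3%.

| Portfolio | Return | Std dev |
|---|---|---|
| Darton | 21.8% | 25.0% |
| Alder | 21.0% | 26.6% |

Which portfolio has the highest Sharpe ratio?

Darton

Darton: Sharpe ratio = (21.8% − 4.3%) / 25.0% = 0.700
Alder: Sharpe ratio = (21.0% − 4.3%) / 26.6% = 0.628
Highest: Darton (0.700).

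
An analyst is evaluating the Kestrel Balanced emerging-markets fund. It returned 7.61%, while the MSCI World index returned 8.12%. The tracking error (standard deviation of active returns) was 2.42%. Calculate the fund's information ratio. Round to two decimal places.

IR = (Rp − Rb) / TE = (7.61% − 8.12%) / 2.42% = -0.51% / 2.42% = -0.2107

-0.21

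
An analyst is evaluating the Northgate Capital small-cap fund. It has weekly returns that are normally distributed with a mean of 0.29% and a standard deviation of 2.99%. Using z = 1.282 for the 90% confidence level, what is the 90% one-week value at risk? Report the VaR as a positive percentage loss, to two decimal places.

VaR (as % loss) = −(μ − z·σ) = −(0.29% − 1.282 × 2.99%) = −(-3.54318%) = 3.54318%

3.54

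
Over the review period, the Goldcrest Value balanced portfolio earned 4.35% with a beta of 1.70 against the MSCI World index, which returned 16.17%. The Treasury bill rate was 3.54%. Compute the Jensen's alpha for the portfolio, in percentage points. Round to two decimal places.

CAPM expected return = Rf + β(Rm − Rf) = 3.54% + 1.70 × (16.17% − 3.54%) = 3.54 + 1.70 × 12.63 = 25.0110%
Jensen's α = Rp − E[R] = 4.35% − 25.0110% = -20.6610

-20.66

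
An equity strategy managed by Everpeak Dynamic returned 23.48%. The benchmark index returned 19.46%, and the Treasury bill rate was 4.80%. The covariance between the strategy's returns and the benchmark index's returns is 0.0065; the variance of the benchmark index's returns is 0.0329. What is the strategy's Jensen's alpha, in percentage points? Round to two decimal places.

β = Cov / Var = 0.0065 / 0.0329 = 0.1976
E[R] = Rf + β(Rm − Rf) = 4.80% + 0.1976 × (19.46% − 4.80%) = 7.6968%
α = Rp − E[R] = 23.48% − 7.6968% = 15.7832

15.78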